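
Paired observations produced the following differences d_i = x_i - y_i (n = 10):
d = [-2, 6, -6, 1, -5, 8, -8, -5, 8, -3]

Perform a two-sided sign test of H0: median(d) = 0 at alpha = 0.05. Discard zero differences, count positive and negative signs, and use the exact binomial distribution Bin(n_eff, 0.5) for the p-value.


Step 1: Discard zero differences. Original n = 10; n_eff = number of nonzero differences = 10.
Nonzero differences (with sign): -2, +6, -6, +1, -5, +8, -8, -5, +8, -3
Step 2: Count signs: positive = 4, negative = 6.
Step 3: Under H0: P(positive) = 0.5, so the number of positives S ~ Bin(10, 0.5).
Step 4: Two-sided exact p-value = sum of Bin(10,0.5) probabilities at or below the observed probability = 0.753906.
Step 5: alpha = 0.05. fail to reject H0.

n_eff = 10, pos = 4, neg = 6, p = 0.753906, fail to reject H0.


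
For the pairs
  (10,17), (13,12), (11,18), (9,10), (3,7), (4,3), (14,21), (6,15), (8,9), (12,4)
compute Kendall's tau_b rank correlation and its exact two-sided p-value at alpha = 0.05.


Step 1: Enumerate the 45 unordered pairs (i,j) with i<j and classify each by sign(x_j-x_i) * sign(y_j-y_i).
  (1,2):dx=+3,dy=-5->D; (1,3):dx=+1,dy=+1->C; (1,4):dx=-1,dy=-7->C; (1,5):dx=-7,dy=-10->C
  (1,6):dx=-6,dy=-14->C; (1,7):dx=+4,dy=+4->C; (1,8):dx=-4,dy=-2->C; (1,9):dx=-2,dy=-8->C
  (1,10):dx=+2,dy=-13->D; (2,3):dx=-2,dy=+6->D; (2,4):dx=-4,dy=-2->C; (2,5):dx=-10,dy=-5->C
  (2,6):dx=-9,dy=-9->C; (2,7):dx=+1,dy=+9->C; (2,8):dx=-7,dy=+3->D; (2,9):dx=-5,dy=-3->C
  (2,10):dx=-1,dy=-8->C; (3,4):dx=-2,dy=-8->C; (3,5):dx=-8,dy=-11->C; (3,6):dx=-7,dy=-15->C
  (3,7):dx=+3,dy=+3->C; (3,8):dx=-5,dy=-3->C; (3,9):dx=-3,dy=-9->C; (3,10):dx=+1,dy=-14->D
  (4,5):dx=-6,dy=-3->C; (4,6):dx=-5,dy=-7->C; (4,7):dx=+5,dy=+11->C; (4,8):dx=-3,dy=+5->D
  (4,9):dx=-1,dy=-1->C; (4,10):dx=+3,dy=-6->D; (5,6):dx=+1,dy=-4->D; (5,7):dx=+11,dy=+14->C
  (5,8):dx=+3,dy=+8->C; (5,9):dx=+5,dy=+2->C; (5,10):dx=+9,dy=-3->D; (6,7):dx=+10,dy=+18->C
  (6,8):dx=+2,dy=+12->C; (6,9):dx=+4,dy=+6->C; (6,10):dx=+8,dy=+1->C; (7,8):dx=-8,dy=-6->C
  (7,9):dx=-6,dy=-12->C; (7,10):dx=-2,dy=-17->C; (8,9):dx=+2,dy=-6->D; (8,10):dx=+6,dy=-11->D
  (9,10):dx=+4,dy=-5->D
Step 2: C = 33, D = 12, total pairs = 45.
Step 3: tau = (C - D)/(n(n-1)/2) = (33 - 12)/45 = 0.466667.
Step 4: Exact two-sided p-value (enumerate n! = 3628800 permutations of y under H0): p = 0.072550.
Step 5: alpha = 0.05. fail to reject H0.

tau_b = 0.4667 (C=33, D=12), p = 0.072550, fail to reject H0.


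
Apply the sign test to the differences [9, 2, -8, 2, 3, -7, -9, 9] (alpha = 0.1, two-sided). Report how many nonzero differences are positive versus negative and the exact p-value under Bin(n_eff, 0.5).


Step 1: Discard zero differences. Original n = 8; n_eff = number of nonzero differences = 8.
Nonzero differences (with sign): +9, +2, -8, +2, +3, -7, -9, +9
Step 2: Count signs: positive = 5, negative = 3.
Step 3: Under H0: P(positive) = 0.5, so the number of positives S ~ Bin(8, 0.5).
Step 4: Two-sided exact p-value = sum of Bin(8,0.5) probabilities at or below the observed probability = 0.726562.
Step 5: alpha = 0.1. fail to reject H0.

n_eff = 8, pos = 5, neg = 3, p = 0.726562, fail to reject H0.


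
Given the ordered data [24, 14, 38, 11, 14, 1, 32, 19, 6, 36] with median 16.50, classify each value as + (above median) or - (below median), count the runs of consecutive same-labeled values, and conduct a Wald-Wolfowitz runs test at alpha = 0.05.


Step 1: Compute median = 16.50; label A = above, B = below.
Labels in order: ABABBBAABA  (n_A = 5, n_B = 5)
Step 2: Count runs R = 7.
Step 3: Under H0 (random ordering), E[R] = 2*n_A*n_B/(n_A+n_B) + 1 = 2*5*5/10 + 1 = 6.0000.
        Var[R] = 2*n_A*n_B*(2*n_A*n_B - n_A - n_B) / ((n_A+n_B)^2 * (n_A+n_B-1)) = 2000/900 = 2.2222.
        SD[R] = 1.4907.
Step 4: Continuity-corrected z = (R - 0.5 - E[R]) / SD[R] = (7 - 0.5 - 6.0000) / 1.4907 = 0.3354.
Step 5: Two-sided p-value via normal approximation = 2*(1 - Phi(|z|)) = 0.737316.
Step 6: alpha = 0.05. fail to reject H0.

R = 7, z = 0.3354, p = 0.737316, fail to reject H0.


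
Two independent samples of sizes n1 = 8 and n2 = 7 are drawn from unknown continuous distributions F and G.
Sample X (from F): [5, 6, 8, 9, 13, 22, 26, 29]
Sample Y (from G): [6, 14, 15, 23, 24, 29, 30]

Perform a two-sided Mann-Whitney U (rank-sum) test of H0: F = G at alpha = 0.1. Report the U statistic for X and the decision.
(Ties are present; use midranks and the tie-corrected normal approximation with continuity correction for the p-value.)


Step 1: Combine and sort all 15 observations; assign midranks.
sorted (value, group): (5,X), (6,X), (6,Y), (8,X), (9,X), (13,X), (14,Y), (15,Y), (22,X), (23,Y), (24,Y), (26,X), (29,X), (29,Y), (30,Y)
ranks: 5->1, 6->2.5, 6->2.5, 8->4, 9->5, 13->6, 14->7, 15->8, 22->9, 23->10, 24->11, 26->12, 29->13.5, 29->13.5, 30->15
Step 2: Rank sum for X: R1 = 1 + 2.5 + 4 + 5 + 6 + 9 + 12 + 13.5 = 53.
Step 3: U_X = R1 - n1(n1+1)/2 = 53 - 8*9/2 = 53 - 36 = 17.
       U_Y = n1*n2 - U_X = 56 - 17 = 39.
Step 4: Ties are present, so use the tie-corrected normal approximation (with continuity correction) for the p-value.
Step 5: p-value = 0.223485; compare to alpha = 0.1. fail to reject H0.

U_X = 17, p = 0.223485, fail to reject H0 at alpha = 0.1.


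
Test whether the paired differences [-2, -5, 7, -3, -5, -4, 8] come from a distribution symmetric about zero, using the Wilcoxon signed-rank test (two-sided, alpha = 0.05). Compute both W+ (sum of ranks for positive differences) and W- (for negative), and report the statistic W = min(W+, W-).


Step 1: Drop any zero differences (none here) and take |d_i|.
|d| = [2, 5, 7, 3, 5, 4, 8]
Step 2: Midrank |d_i| (ties get averaged ranks).
ranks: |2|->1, |5|->4.5, |7|->6, |3|->2, |5|->4.5, |4|->3, |8|->7
Step 3: Attach original signs; sum ranks with positive sign and with negative sign.
W+ = 6 + 7 = 13
W- = 1 + 4.5 + 2 + 4.5 + 3 = 15
(Check: W+ + W- = 28 should equal n(n+1)/2 = 28.)
Step 4: Test statistic W = min(W+, W-) = 13.
Step 5: Ties in |d|, so use the tie-corrected normal approximation.
        E[W] = n(n+1)/4 = 7*8/4 = 14.
        Tie groups: |d|=5 (t=2); sum(t^3 - t) = 6.
        Var[W] = n(n+1)(2n+1)/24 - sum(t^3-t)/48 = 840/24 - 6/48 = 34.875.
        z = (W - E[W]) / sqrt(Var[W]) = (13 - 14) / 5.9055 = -0.1693.
        Two-sided p = 2*Phi(z) = 0.865534.
Step 6: alpha = 0.05. fail to reject H0.

W+ = 13, W- = 15, W = min = 13, p = 0.865534, fail to reject H0.


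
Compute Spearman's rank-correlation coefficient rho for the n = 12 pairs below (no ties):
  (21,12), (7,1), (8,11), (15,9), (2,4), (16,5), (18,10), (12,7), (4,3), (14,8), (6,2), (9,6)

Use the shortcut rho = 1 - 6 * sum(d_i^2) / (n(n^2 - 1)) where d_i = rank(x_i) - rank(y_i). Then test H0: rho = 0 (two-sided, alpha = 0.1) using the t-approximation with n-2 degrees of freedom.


Step 1: Rank x and y separately (midranks; no ties here).
rank(x): 21->12, 7->4, 8->5, 15->9, 2->1, 16->10, 18->11, 12->7, 4->2, 14->8, 6->3, 9->6
rank(y): 12->12, 1->1, 11->11, 9->9, 4->4, 5->5, 10->10, 7->7, 3->3, 8->8, 2->2, 6->6
Step 2: d_i = R_x(i) - R_y(i); compute d_i^2.
  (12-12)^2=0, (4-1)^2=9, (5-11)^2=36, (9-9)^2=0, (1-4)^2=9, (10-5)^2=25, (11-10)^2=1, (7-7)^2=0, (2-3)^2=1, (8-8)^2=0, (3-2)^2=1, (6-6)^2=0
sum(d^2) = 82.
Step 3: rho = 1 - 6*82 / (12*(12^2 - 1)) = 1 - 492/1716 = 0.713287.
Step 4: Under H0, t = rho * sqrt((n-2)/(1-rho^2)) = 3.2183 ~ t(10).
Step 5: Two-sided p-value from the t-distribution with 10 df = 0.009202.
Step 6: alpha = 0.1. reject H0.

rho = 0.7133, p = 0.009202, reject H0 at alpha = 0.1.


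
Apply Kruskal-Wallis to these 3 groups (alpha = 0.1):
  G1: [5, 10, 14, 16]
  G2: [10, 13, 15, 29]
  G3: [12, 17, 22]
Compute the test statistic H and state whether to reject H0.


Step 1: Combine all N = 11 observations and assign midranks.
sorted (value, group, rank): (5,G1,1), (10,G1,2.5), (10,G2,2.5), (12,G3,4), (13,G2,5), (14,G1,6), (15,G2,7), (16,G1,8), (17,G3,9), (22,G3,10), (29,G2,11)
Step 2: Sum ranks within each group.
R_1 = 17.5 (n_1 = 4)
R_2 = 25.5 (n_2 = 4)
R_3 = 23 (n_3 = 3)
Step 3: H = 12/(N(N+1)) * sum(R_i^2/n_i) - 3(N+1)
     = 12/(11*12) * (17.5^2/4 + 25.5^2/4 + 23^2/3) - 3*12
     = 0.090909 * 415.458 - 36
     = 1.768939.
Step 4: Ties present; correction factor C = 1 - 6/(11^3 - 11) = 0.995455. Corrected H = 1.768939 / 0.995455 = 1.777017.
Step 5: Under H0, H ~ chi^2(2); p-value = 0.411269.
Step 6: alpha = 0.1. fail to reject H0.

H = 1.7770, df = 2, p = 0.411269, fail to reject H0.


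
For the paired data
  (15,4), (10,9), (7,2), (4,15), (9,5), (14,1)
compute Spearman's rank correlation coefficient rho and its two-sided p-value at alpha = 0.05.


Step 1: Rank x and y separately (midranks; no ties here).
rank(x): 15->6, 10->4, 7->2, 4->1, 9->3, 14->5
rank(y): 4->3, 9->5, 2->2, 15->6, 5->4, 1->1
Step 2: d_i = R_x(i) - R_y(i); compute d_i^2.
  (6-3)^2=9, (4-5)^2=1, (2-2)^2=0, (1-6)^2=25, (3-4)^2=1, (5-1)^2=16
sum(d^2) = 52.
Step 3: rho = 1 - 6*52 / (6*(6^2 - 1)) = 1 - 312/210 = -0.485714.
Step 4: Under H0, t = rho * sqrt((n-2)/(1-rho^2)) = -1.1113 ~ t(4).
Step 5: Two-sided p-value from the t-distribution with 4 df = 0.328723.
Step 6: alpha = 0.05. fail to reject H0.

rho = -0.4857, p = 0.328723, fail to reject H0 at alpha = 0.05.


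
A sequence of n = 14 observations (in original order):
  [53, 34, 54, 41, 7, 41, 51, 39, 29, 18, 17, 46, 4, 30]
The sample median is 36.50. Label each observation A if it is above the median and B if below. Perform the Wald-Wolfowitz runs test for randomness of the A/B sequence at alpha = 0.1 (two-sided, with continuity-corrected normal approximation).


Step 1: Compute median = 36.50; label A = above, B = below.
Labels in order: ABAABAAABBBABB  (n_A = 7, n_B = 7)
Step 2: Count runs R = 8.
Step 3: Under H0 (random ordering), E[R] = 2*n_A*n_B/(n_A+n_B) + 1 = 2*7*7/14 + 1 = 8.0000.
        Var[R] = 2*n_A*n_B*(2*n_A*n_B - n_A - n_B) / ((n_A+n_B)^2 * (n_A+n_B-1)) = 8232/2548 = 3.2308.
        SD[R] = 1.7974.
Step 4: R = E[R], so z = 0 with no continuity correction.
Step 5: Two-sided p-value via normal approximation = 2*(1 - Phi(|z|)) = 1.000000.
Step 6: alpha = 0.1. fail to reject H0.

R = 8, z = 0.0000, p = 1.000000, fail to reject H0.


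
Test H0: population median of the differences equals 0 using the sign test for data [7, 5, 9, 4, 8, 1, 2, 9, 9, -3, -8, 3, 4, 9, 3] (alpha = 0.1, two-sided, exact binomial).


Step 1: Discard zero differences. Original n = 15; n_eff = number of nonzero differences = 15.
Nonzero differences (with sign): +7, +5, +9, +4, +8, +1, +2, +9, +9, -3, -8, +3, +4, +9, +3
Step 2: Count signs: positive = 13, negative = 2.
Step 3: Under H0: P(positive) = 0.5, so the number of positives S ~ Bin(15, 0.5).
Step 4: Two-sided exact p-value = sum of Bin(15,0.5) probabilities at or below the observed probability = 0.007385.
Step 5: alpha = 0.1. reject H0.

n_eff = 15, pos = 13, neg = 2, p = 0.007385, reject H0.


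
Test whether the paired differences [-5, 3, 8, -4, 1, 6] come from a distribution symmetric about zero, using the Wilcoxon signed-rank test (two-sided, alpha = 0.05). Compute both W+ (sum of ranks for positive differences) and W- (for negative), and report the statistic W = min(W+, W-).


Step 1: Drop any zero differences (none here) and take |d_i|.
|d| = [5, 3, 8, 4, 1, 6]
Step 2: Midrank |d_i| (ties get averaged ranks).
ranks: |5|->4, |3|->2, |8|->6, |4|->3, |1|->1, |6|->5
Step 3: Attach original signs; sum ranks with positive sign and with negative sign.
W+ = 2 + 6 + 1 + 5 = 14
W- = 4 + 3 = 7
(Check: W+ + W- = 21 should equal n(n+1)/2 = 21.)
Step 4: Test statistic W = min(W+, W-) = 7.
Step 5: No ties, so the exact null distribution over the 2^6 = 64 sign assignments gives the two-sided p-value = 0.562500.
Step 6: alpha = 0.05. fail to reject H0.

W+ = 14, W- = 7, W = min = 7, p = 0.562500, fail to reject H0.


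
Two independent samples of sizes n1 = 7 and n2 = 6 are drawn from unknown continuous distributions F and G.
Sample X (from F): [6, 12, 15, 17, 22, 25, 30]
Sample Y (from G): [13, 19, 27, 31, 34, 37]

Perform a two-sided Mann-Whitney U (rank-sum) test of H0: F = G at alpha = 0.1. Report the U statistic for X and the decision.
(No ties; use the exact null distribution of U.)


Step 1: Combine and sort all 13 observations; assign midranks.
sorted (value, group): (6,X), (12,X), (13,Y), (15,X), (17,X), (19,Y), (22,X), (25,X), (27,Y), (30,X), (31,Y), (34,Y), (37,Y)
ranks: 6->1, 12->2, 13->3, 15->4, 17->5, 19->6, 22->7, 25->8, 27->9, 30->10, 31->11, 34->12, 37->13
Step 2: Rank sum for X: R1 = 1 + 2 + 4 + 5 + 7 + 8 + 10 = 37.
Step 3: U_X = R1 - n1(n1+1)/2 = 37 - 7*8/2 = 37 - 28 = 9.
       U_Y = n1*n2 - U_X = 42 - 9 = 33.
Step 4: No ties, so the exact null distribution of U (based on enumerating the C(13,7) = 1716 equally likely rank assignments) gives the two-sided p-value.
Step 5: p-value = 0.101399; compare to alpha = 0.1. fail to reject H0.

U_X = 9, p = 0.101399, fail to reject H0 at alpha = 0.1.


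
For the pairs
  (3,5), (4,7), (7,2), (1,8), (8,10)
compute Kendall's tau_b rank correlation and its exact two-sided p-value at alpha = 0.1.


Step 1: Enumerate the 10 unordered pairs (i,j) with i<j and classify each by sign(x_j-x_i) * sign(y_j-y_i).
  (1,2):dx=+1,dy=+2->C; (1,3):dx=+4,dy=-3->D; (1,4):dx=-2,dy=+3->D; (1,5):dx=+5,dy=+5->C
  (2,3):dx=+3,dy=-5->D; (2,4):dx=-3,dy=+1->D; (2,5):dx=+4,dy=+3->C; (3,4):dx=-6,dy=+6->D
  (3,5):dx=+1,dy=+8->C; (4,5):dx=+7,dy=+2->C
Step 2: C = 5, D = 5, total pairs = 10.
Step 3: tau = (C - D)/(n(n-1)/2) = (5 - 5)/10 = 0.000000.
Step 4: Exact two-sided p-value (enumerate n! = 120 permutations of y under H0): p = 1.000000.
Step 5: alpha = 0.1. fail to reject H0.

tau_b = 0.0000 (C=5, D=5), p = 1.000000, fail to reject H0.


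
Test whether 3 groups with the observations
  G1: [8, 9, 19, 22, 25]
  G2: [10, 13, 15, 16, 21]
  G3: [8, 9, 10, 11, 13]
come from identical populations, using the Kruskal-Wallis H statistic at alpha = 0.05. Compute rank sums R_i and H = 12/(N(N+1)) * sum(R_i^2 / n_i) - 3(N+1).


Step 1: Combine all N = 15 observations and assign midranks.
sorted (value, group, rank): (8,G1,1.5), (8,G3,1.5), (9,G1,3.5), (9,G3,3.5), (10,G2,5.5), (10,G3,5.5), (11,G3,7), (13,G2,8.5), (13,G3,8.5), (15,G2,10), (16,G2,11), (19,G1,12), (21,G2,13), (22,G1,14), (25,G1,15)
Step 2: Sum ranks within each group.
R_1 = 46 (n_1 = 5)
R_2 = 48 (n_2 = 5)
R_3 = 26 (n_3 = 5)
Step 3: H = 12/(N(N+1)) * sum(R_i^2/n_i) - 3(N+1)
     = 12/(15*16) * (46^2/5 + 48^2/5 + 26^2/5) - 3*16
     = 0.050000 * 1019.2 - 48
     = 2.960000.
Step 4: Ties present; correction factor C = 1 - 24/(15^3 - 15) = 0.992857. Corrected H = 2.960000 / 0.992857 = 2.981295.
Step 5: Under H0, H ~ chi^2(2); p-value = 0.225227.
Step 6: alpha = 0.05. fail to reject H0.

H = 2.9813, df = 2, p = 0.225227, fail to reject H0.


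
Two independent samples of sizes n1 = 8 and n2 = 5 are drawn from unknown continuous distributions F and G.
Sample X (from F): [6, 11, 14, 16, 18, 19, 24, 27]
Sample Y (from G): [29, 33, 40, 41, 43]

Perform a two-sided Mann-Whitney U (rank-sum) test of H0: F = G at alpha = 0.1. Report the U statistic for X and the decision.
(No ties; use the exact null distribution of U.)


Step 1: Combine and sort all 13 observations; assign midranks.
sorted (value, group): (6,X), (11,X), (14,X), (16,X), (18,X), (19,X), (24,X), (27,X), (29,Y), (33,Y), (40,Y), (41,Y), (43,Y)
ranks: 6->1, 11->2, 14->3, 16->4, 18->5, 19->6, 24->7, 27->8, 29->9, 33->10, 40->11, 41->12, 43->13
Step 2: Rank sum for X: R1 = 1 + 2 + 3 + 4 + 5 + 6 + 7 + 8 = 36.
Step 3: U_X = R1 - n1(n1+1)/2 = 36 - 8*9/2 = 36 - 36 = 0.
       U_Y = n1*n2 - U_X = 40 - 0 = 40.
Step 4: No ties, so the exact null distribution of U (based on enumerating the C(13,8) = 1287 equally likely rank assignments) gives the two-sided p-value.
Step 5: p-value = 0.001554; compare to alpha = 0.1. reject H0.

U_X = 0, p = 0.001554, reject H0 at alpha = 0.1.


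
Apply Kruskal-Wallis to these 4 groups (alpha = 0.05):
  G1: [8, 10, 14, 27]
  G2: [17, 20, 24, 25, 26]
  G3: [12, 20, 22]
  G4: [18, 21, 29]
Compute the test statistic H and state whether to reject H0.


Step 1: Combine all N = 15 observations and assign midranks.
sorted (value, group, rank): (8,G1,1), (10,G1,2), (12,G3,3), (14,G1,4), (17,G2,5), (18,G4,6), (20,G2,7.5), (20,G3,7.5), (21,G4,9), (22,G3,10), (24,G2,11), (25,G2,12), (26,G2,13), (27,G1,14), (29,G4,15)
Step 2: Sum ranks within each group.
R_1 = 21 (n_1 = 4)
R_2 = 48.5 (n_2 = 5)
R_3 = 20.5 (n_3 = 3)
R_4 = 30 (n_4 = 3)
Step 3: H = 12/(N(N+1)) * sum(R_i^2/n_i) - 3(N+1)
     = 12/(15*16) * (21^2/4 + 48.5^2/5 + 20.5^2/3 + 30^2/3) - 3*16
     = 0.050000 * 1020.78 - 48
     = 3.039167.
Step 4: Ties present; correction factor C = 1 - 6/(15^3 - 15) = 0.998214. Corrected H = 3.039167 / 0.998214 = 3.044603.
Step 5: Under H0, H ~ chi^2(3); p-value = 0.384799.
Step 6: alpha = 0.05. fail to reject H0.

H = 3.0446, df = 3, p = 0.384799, fail to reject H0.


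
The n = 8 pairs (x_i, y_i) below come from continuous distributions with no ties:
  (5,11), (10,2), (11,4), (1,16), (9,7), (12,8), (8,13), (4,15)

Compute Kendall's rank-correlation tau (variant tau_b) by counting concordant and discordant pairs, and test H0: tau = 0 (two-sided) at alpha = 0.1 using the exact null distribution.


Step 1: Enumerate the 28 unordered pairs (i,j) with i<j and classify each by sign(x_j-x_i) * sign(y_j-y_i).
  (1,2):dx=+5,dy=-9->D; (1,3):dx=+6,dy=-7->D; (1,4):dx=-4,dy=+5->D; (1,5):dx=+4,dy=-4->D
  (1,6):dx=+7,dy=-3->D; (1,7):dx=+3,dy=+2->C; (1,8):dx=-1,dy=+4->D; (2,3):dx=+1,dy=+2->C
  (2,4):dx=-9,dy=+14->D; (2,5):dx=-1,dy=+5->D; (2,6):dx=+2,dy=+6->C; (2,7):dx=-2,dy=+11->D
  (2,8):dx=-6,dy=+13->D; (3,4):dx=-10,dy=+12->D; (3,5):dx=-2,dy=+3->D; (3,6):dx=+1,dy=+4->C
  (3,7):dx=-3,dy=+9->D; (3,8):dx=-7,dy=+11->D; (4,5):dx=+8,dy=-9->D; (4,6):dx=+11,dy=-8->D
  (4,7):dx=+7,dy=-3->D; (4,8):dx=+3,dy=-1->D; (5,6):dx=+3,dy=+1->C; (5,7):dx=-1,dy=+6->D
  (5,8):dx=-5,dy=+8->D; (6,7):dx=-4,dy=+5->D; (6,8):dx=-8,dy=+7->D; (7,8):dx=-4,dy=+2->D
Step 2: C = 5, D = 23, total pairs = 28.
Step 3: tau = (C - D)/(n(n-1)/2) = (5 - 23)/28 = -0.642857.
Step 4: Exact two-sided p-value (enumerate n! = 40320 permutations of y under H0): p = 0.031151.
Step 5: alpha = 0.1. reject H0.

tau_b = -0.6429 (C=5, D=23), p = 0.031151, reject H0.


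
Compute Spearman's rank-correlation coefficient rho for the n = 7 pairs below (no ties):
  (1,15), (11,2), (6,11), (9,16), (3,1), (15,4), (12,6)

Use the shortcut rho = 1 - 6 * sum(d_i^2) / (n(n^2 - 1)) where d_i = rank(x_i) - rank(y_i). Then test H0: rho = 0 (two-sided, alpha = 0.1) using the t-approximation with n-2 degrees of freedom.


Step 1: Rank x and y separately (midranks; no ties here).
rank(x): 1->1, 11->5, 6->3, 9->4, 3->2, 15->7, 12->6
rank(y): 15->6, 2->2, 11->5, 16->7, 1->1, 4->3, 6->4
Step 2: d_i = R_x(i) - R_y(i); compute d_i^2.
  (1-6)^2=25, (5-2)^2=9, (3-5)^2=4, (4-7)^2=9, (2-1)^2=1, (7-3)^2=16, (6-4)^2=4
sum(d^2) = 68.
Step 3: rho = 1 - 6*68 / (7*(7^2 - 1)) = 1 - 408/336 = -0.214286.
Step 4: Under H0, t = rho * sqrt((n-2)/(1-rho^2)) = -0.4906 ~ t(5).
Step 5: Two-sided p-value from the t-distribution with 5 df = 0.644512.
Step 6: alpha = 0.1. fail to reject H0.

rho = -0.2143, p = 0.644512, fail to reject H0 at alpha = 0.1.


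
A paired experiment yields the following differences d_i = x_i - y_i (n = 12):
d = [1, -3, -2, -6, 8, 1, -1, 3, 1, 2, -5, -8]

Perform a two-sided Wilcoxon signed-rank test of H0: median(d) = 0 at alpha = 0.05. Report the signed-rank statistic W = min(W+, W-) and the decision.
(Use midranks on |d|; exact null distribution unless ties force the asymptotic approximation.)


Step 1: Drop any zero differences (none here) and take |d_i|.
|d| = [1, 3, 2, 6, 8, 1, 1, 3, 1, 2, 5, 8]
Step 2: Midrank |d_i| (ties get averaged ranks).
ranks: |1|->2.5, |3|->7.5, |2|->5.5, |6|->10, |8|->11.5, |1|->2.5, |1|->2.5, |3|->7.5, |1|->2.5, |2|->5.5, |5|->9, |8|->11.5
Step 3: Attach original signs; sum ranks with positive sign and with negative sign.
W+ = 2.5 + 11.5 + 2.5 + 7.5 + 2.5 + 5.5 = 32
W- = 7.5 + 5.5 + 10 + 2.5 + 9 + 11.5 = 46
(Check: W+ + W- = 78 should equal n(n+1)/2 = 78.)
Step 4: Test statistic W = min(W+, W-) = 32.
Step 5: Ties in |d|, so use the tie-corrected normal approximation.
        E[W] = n(n+1)/4 = 12*13/4 = 39.
        Tie groups: |d|=1 (t=4), |d|=2 (t=2), |d|=3 (t=2), |d|=8 (t=2); sum(t^3 - t) = 78.
        Var[W] = n(n+1)(2n+1)/24 - sum(t^3-t)/48 = 3900/24 - 78/48 = 160.875.
        z = (W - E[W]) / sqrt(Var[W]) = (32 - 39) / 12.6837 = -0.5519.
        Two-sided p = 2*Phi(z) = 0.581023.
Step 6: alpha = 0.05. fail to reject H0.

W+ = 32, W- = 46, W = min = 32, p = 0.581023, fail to reject H0.


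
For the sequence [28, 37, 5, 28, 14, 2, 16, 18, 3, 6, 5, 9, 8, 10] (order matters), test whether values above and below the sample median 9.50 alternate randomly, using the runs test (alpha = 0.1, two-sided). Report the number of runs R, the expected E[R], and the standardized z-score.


Step 1: Compute median = 9.50; label A = above, B = below.
Labels in order: AABAABAABBBBBA  (n_A = 7, n_B = 7)
Step 2: Count runs R = 7.
Step 3: Under H0 (random ordering), E[R] = 2*n_A*n_B/(n_A+n_B) + 1 = 2*7*7/14 + 1 = 8.0000.
        Var[R] = 2*n_A*n_B*(2*n_A*n_B - n_A - n_B) / ((n_A+n_B)^2 * (n_A+n_B-1)) = 8232/2548 = 3.2308.
        SD[R] = 1.7974.
Step 4: Continuity-corrected z = (R + 0.5 - E[R]) / SD[R] = (7 + 0.5 - 8.0000) / 1.7974 = -0.2782.
Step 5: Two-sided p-value via normal approximation = 2*(1 - Phi(|z|)) = 0.780879.
Step 6: alpha = 0.1. fail to reject H0.

R = 7, z = -0.2782, p = 0.780879, fail to reject H0.


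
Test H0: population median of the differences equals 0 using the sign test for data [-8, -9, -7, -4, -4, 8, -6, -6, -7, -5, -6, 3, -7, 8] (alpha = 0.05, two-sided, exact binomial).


Step 1: Discard zero differences. Original n = 14; n_eff = number of nonzero differences = 14.
Nonzero differences (with sign): -8, -9, -7, -4, -4, +8, -6, -6, -7, -5, -6, +3, -7, +8
Step 2: Count signs: positive = 3, negative = 11.
Step 3: Under H0: P(positive) = 0.5, so the number of positives S ~ Bin(14, 0.5).
Step 4: Two-sided exact p-value = sum of Bin(14,0.5) probabilities at or below the observed probability = 0.057373.
Step 5: alpha = 0.05. fail to reject H0.

n_eff = 14, pos = 3, neg = 11, p = 0.057373, fail to reject H0.


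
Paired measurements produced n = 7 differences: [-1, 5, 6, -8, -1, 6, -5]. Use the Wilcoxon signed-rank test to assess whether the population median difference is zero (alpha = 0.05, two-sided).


Step 1: Drop any zero differences (none here) and take |d_i|.
|d| = [1, 5, 6, 8, 1, 6, 5]
Step 2: Midrank |d_i| (ties get averaged ranks).
ranks: |1|->1.5, |5|->3.5, |6|->5.5, |8|->7, |1|->1.5, |6|->5.5, |5|->3.5
Step 3: Attach original signs; sum ranks with positive sign and with negative sign.
W+ = 3.5 + 5.5 + 5.5 = 14.5
W- = 1.5 + 7 + 1.5 + 3.5 = 13.5
(Check: W+ + W- = 28 should equal n(n+1)/2 = 28.)
Step 4: Test statistic W = min(W+, W-) = 13.5.
Step 5: Ties in |d|, so use the tie-corrected normal approximation.
        E[W] = n(n+1)/4 = 7*8/4 = 14.
        Tie groups: |d|=1 (t=2), |d|=5 (t=2), |d|=6 (t=2); sum(t^3 - t) = 18.
        Var[W] = n(n+1)(2n+1)/24 - sum(t^3-t)/48 = 840/24 - 18/48 = 34.625.
        z = (W - E[W]) / sqrt(Var[W]) = (13.5 - 14) / 5.8843 = -0.0850.
        Two-sided p = 2*Phi(z) = 0.932284.
Step 6: alpha = 0.05. fail to reject H0.

W+ = 14.5, W- = 13.5, W = min = 13.5, p = 0.932284, fail to reject H0.


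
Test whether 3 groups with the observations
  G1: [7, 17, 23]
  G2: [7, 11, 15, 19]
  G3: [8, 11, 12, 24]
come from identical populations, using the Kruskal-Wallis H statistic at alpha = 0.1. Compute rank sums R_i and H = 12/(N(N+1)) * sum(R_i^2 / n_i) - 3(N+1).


Step 1: Combine all N = 11 observations and assign midranks.
sorted (value, group, rank): (7,G1,1.5), (7,G2,1.5), (8,G3,3), (11,G2,4.5), (11,G3,4.5), (12,G3,6), (15,G2,7), (17,G1,8), (19,G2,9), (23,G1,10), (24,G3,11)
Step 2: Sum ranks within each group.
R_1 = 19.5 (n_1 = 3)
R_2 = 22 (n_2 = 4)
R_3 = 24.5 (n_3 = 4)
Step 3: H = 12/(N(N+1)) * sum(R_i^2/n_i) - 3(N+1)
     = 12/(11*12) * (19.5^2/3 + 22^2/4 + 24.5^2/4) - 3*12
     = 0.090909 * 397.812 - 36
     = 0.164773.
Step 4: Ties present; correction factor C = 1 - 12/(11^3 - 11) = 0.990909. Corrected H = 0.164773 / 0.990909 = 0.166284.
Step 5: Under H0, H ~ chi^2(2); p-value = 0.920220.
Step 6: alpha = 0.1. fail to reject H0.

H = 0.1663, df = 2, p = 0.920220, fail to reject H0.


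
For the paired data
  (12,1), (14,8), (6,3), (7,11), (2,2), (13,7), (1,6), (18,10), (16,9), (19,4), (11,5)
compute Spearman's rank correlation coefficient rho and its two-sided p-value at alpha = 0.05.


Step 1: Rank x and y separately (midranks; no ties here).
rank(x): 12->6, 14->8, 6->3, 7->4, 2->2, 13->7, 1->1, 18->10, 16->9, 19->11, 11->5
rank(y): 1->1, 8->8, 3->3, 11->11, 2->2, 7->7, 6->6, 10->10, 9->9, 4->4, 5->5
Step 2: d_i = R_x(i) - R_y(i); compute d_i^2.
  (6-1)^2=25, (8-8)^2=0, (3-3)^2=0, (4-11)^2=49, (2-2)^2=0, (7-7)^2=0, (1-6)^2=25, (10-10)^2=0, (9-9)^2=0, (11-4)^2=49, (5-5)^2=0
sum(d^2) = 148.
Step 3: rho = 1 - 6*148 / (11*(11^2 - 1)) = 1 - 888/1320 = 0.327273.
Step 4: Under H0, t = rho * sqrt((n-2)/(1-rho^2)) = 1.0390 ~ t(9).
Step 5: Two-sided p-value from the t-distribution with 9 df = 0.325895.
Step 6: alpha = 0.05. fail to reject H0.

rho = 0.3273, p = 0.325895, fail to reject H0 at alpha = 0.05.


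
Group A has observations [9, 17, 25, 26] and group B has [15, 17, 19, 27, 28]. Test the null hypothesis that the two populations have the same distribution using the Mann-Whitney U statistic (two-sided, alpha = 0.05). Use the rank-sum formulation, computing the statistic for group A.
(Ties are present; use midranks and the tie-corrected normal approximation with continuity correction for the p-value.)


Step 1: Combine and sort all 9 observations; assign midranks.
sorted (value, group): (9,X), (15,Y), (17,X), (17,Y), (19,Y), (25,X), (26,X), (27,Y), (28,Y)
ranks: 9->1, 15->2, 17->3.5, 17->3.5, 19->5, 25->6, 26->7, 27->8, 28->9
Step 2: Rank sum for X: R1 = 1 + 3.5 + 6 + 7 = 17.5.
Step 3: U_X = R1 - n1(n1+1)/2 = 17.5 - 4*5/2 = 17.5 - 10 = 7.5.
       U_Y = n1*n2 - U_X = 20 - 7.5 = 12.5.
Step 4: Ties are present, so use the tie-corrected normal approximation (with continuity correction) for the p-value.
Step 5: p-value = 0.622753; compare to alpha = 0.05. fail to reject H0.

U_X = 7.5, p = 0.622753, fail to reject H0 at alpha = 0.05.


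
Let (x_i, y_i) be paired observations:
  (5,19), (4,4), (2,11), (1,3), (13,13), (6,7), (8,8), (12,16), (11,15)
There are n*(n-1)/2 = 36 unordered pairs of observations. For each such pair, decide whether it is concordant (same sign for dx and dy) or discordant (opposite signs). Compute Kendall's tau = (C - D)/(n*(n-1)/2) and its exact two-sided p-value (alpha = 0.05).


Step 1: Enumerate the 36 unordered pairs (i,j) with i<j and classify each by sign(x_j-x_i) * sign(y_j-y_i).
  (1,2):dx=-1,dy=-15->C; (1,3):dx=-3,dy=-8->C; (1,4):dx=-4,dy=-16->C; (1,5):dx=+8,dy=-6->D
  (1,6):dx=+1,dy=-12->D; (1,7):dx=+3,dy=-11->D; (1,8):dx=+7,dy=-3->D; (1,9):dx=+6,dy=-4->D
  (2,3):dx=-2,dy=+7->D; (2,4):dx=-3,dy=-1->C; (2,5):dx=+9,dy=+9->C; (2,6):dx=+2,dy=+3->C
  (2,7):dx=+4,dy=+4->C; (2,8):dx=+8,dy=+12->C; (2,9):dx=+7,dy=+11->C; (3,4):dx=-1,dy=-8->C
  (3,5):dx=+11,dy=+2->C; (3,6):dx=+4,dy=-4->D; (3,7):dx=+6,dy=-3->D; (3,8):dx=+10,dy=+5->C
  (3,9):dx=+9,dy=+4->C; (4,5):dx=+12,dy=+10->C; (4,6):dx=+5,dy=+4->C; (4,7):dx=+7,dy=+5->C
  (4,8):dx=+11,dy=+13->C; (4,9):dx=+10,dy=+12->C; (5,6):dx=-7,dy=-6->C; (5,7):dx=-5,dy=-5->C
  (5,8):dx=-1,dy=+3->D; (5,9):dx=-2,dy=+2->D; (6,7):dx=+2,dy=+1->C; (6,8):dx=+6,dy=+9->C
  (6,9):dx=+5,dy=+8->C; (7,8):dx=+4,dy=+8->C; (7,9):dx=+3,dy=+7->C; (8,9):dx=-1,dy=-1->C
Step 2: C = 26, D = 10, total pairs = 36.
Step 3: tau = (C - D)/(n(n-1)/2) = (26 - 10)/36 = 0.444444.
Step 4: Exact two-sided p-value (enumerate n! = 362880 permutations of y under H0): p = 0.119439.
Step 5: alpha = 0.05. fail to reject H0.

tau_b = 0.4444 (C=26, D=10), p = 0.119439, fail to reject H0.


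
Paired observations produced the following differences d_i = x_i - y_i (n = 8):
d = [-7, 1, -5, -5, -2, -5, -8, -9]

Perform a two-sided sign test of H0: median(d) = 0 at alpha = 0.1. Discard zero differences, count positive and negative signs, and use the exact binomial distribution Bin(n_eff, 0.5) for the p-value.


Step 1: Discard zero differences. Original n = 8; n_eff = number of nonzero differences = 8.
Nonzero differences (with sign): -7, +1, -5, -5, -2, -5, -8, -9
Step 2: Count signs: positive = 1, negative = 7.
Step 3: Under H0: P(positive) = 0.5, so the number of positives S ~ Bin(8, 0.5).
Step 4: Two-sided exact p-value = sum of Bin(8,0.5) probabilities at or below the observed probability = 0.070312.
Step 5: alpha = 0.1. reject H0.

n_eff = 8, pos = 1, neg = 7, p = 0.070312, reject H0.


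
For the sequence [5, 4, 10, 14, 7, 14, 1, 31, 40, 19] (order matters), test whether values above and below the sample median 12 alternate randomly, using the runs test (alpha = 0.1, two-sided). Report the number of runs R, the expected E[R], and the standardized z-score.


Step 1: Compute median = 12; label A = above, B = below.
Labels in order: BBBABABAAA  (n_A = 5, n_B = 5)
Step 2: Count runs R = 6.
Step 3: Under H0 (random ordering), E[R] = 2*n_A*n_B/(n_A+n_B) + 1 = 2*5*5/10 + 1 = 6.0000.
        Var[R] = 2*n_A*n_B*(2*n_A*n_B - n_A - n_B) / ((n_A+n_B)^2 * (n_A+n_B-1)) = 2000/900 = 2.2222.
        SD[R] = 1.4907.
Step 4: R = E[R], so z = 0 with no continuity correction.
Step 5: Two-sided p-value via normal approximation = 2*(1 - Phi(|z|)) = 1.000000.
Step 6: alpha = 0.1. fail to reject H0.

R = 6, z = 0.0000, p = 1.000000, fail to reject H0.


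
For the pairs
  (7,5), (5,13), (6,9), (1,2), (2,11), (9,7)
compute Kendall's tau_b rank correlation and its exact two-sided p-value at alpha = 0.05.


Step 1: Enumerate the 15 unordered pairs (i,j) with i<j and classify each by sign(x_j-x_i) * sign(y_j-y_i).
  (1,2):dx=-2,dy=+8->D; (1,3):dx=-1,dy=+4->D; (1,4):dx=-6,dy=-3->C; (1,5):dx=-5,dy=+6->D
  (1,6):dx=+2,dy=+2->C; (2,3):dx=+1,dy=-4->D; (2,4):dx=-4,dy=-11->C; (2,5):dx=-3,dy=-2->C
  (2,6):dx=+4,dy=-6->D; (3,4):dx=-5,dy=-7->C; (3,5):dx=-4,dy=+2->D; (3,6):dx=+3,dy=-2->D
  (4,5):dx=+1,dy=+9->C; (4,6):dx=+8,dy=+5->C; (5,6):dx=+7,dy=-4->D
Step 2: C = 7, D = 8, total pairs = 15.
Step 3: tau = (C - D)/(n(n-1)/2) = (7 - 8)/15 = -0.066667.
Step 4: Exact two-sided p-value (enumerate n! = 720 permutations of y under H0): p = 1.000000.
Step 5: alpha = 0.05. fail to reject H0.

tau_b = -0.0667 (C=7, D=8), p = 1.000000, fail to reject H0.


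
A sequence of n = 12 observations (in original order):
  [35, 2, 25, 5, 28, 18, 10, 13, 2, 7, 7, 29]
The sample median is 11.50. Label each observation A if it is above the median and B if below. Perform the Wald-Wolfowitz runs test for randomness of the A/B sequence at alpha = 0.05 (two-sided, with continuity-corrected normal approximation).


Step 1: Compute median = 11.50; label A = above, B = below.
Labels in order: ABABAABABBBA  (n_A = 6, n_B = 6)
Step 2: Count runs R = 9.
Step 3: Under H0 (random ordering), E[R] = 2*n_A*n_B/(n_A+n_B) + 1 = 2*6*6/12 + 1 = 7.0000.
        Var[R] = 2*n_A*n_B*(2*n_A*n_B - n_A - n_B) / ((n_A+n_B)^2 * (n_A+n_B-1)) = 4320/1584 = 2.7273.
        SD[R] = 1.6514.
Step 4: Continuity-corrected z = (R - 0.5 - E[R]) / SD[R] = (9 - 0.5 - 7.0000) / 1.6514 = 0.9083.
Step 5: Two-sided p-value via normal approximation = 2*(1 - Phi(|z|)) = 0.363722.
Step 6: alpha = 0.05. fail to reject H0.

R = 9, z = 0.9083, p = 0.363722, fail to reject H0.


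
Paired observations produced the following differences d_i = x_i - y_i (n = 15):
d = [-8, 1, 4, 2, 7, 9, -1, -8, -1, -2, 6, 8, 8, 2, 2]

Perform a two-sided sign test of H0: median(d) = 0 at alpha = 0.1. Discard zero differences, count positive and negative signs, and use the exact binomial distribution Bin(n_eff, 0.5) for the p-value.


Step 1: Discard zero differences. Original n = 15; n_eff = number of nonzero differences = 15.
Nonzero differences (with sign): -8, +1, +4, +2, +7, +9, -1, -8, -1, -2, +6, +8, +8, +2, +2
Step 2: Count signs: positive = 10, negative = 5.
Step 3: Under H0: P(positive) = 0.5, so the number of positives S ~ Bin(15, 0.5).
Step 4: Two-sided exact p-value = sum of Bin(15,0.5) probabilities at or below the observed probability = 0.301758.
Step 5: alpha = 0.1. fail to reject H0.

n_eff = 15, pos = 10, neg = 5, p = 0.301758, fail to reject H0.


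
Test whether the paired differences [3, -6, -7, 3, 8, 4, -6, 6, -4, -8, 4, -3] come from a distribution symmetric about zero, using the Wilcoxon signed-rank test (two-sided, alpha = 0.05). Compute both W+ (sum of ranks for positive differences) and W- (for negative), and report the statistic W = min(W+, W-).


Step 1: Drop any zero differences (none here) and take |d_i|.
|d| = [3, 6, 7, 3, 8, 4, 6, 6, 4, 8, 4, 3]
Step 2: Midrank |d_i| (ties get averaged ranks).
ranks: |3|->2, |6|->8, |7|->10, |3|->2, |8|->11.5, |4|->5, |6|->8, |6|->8, |4|->5, |8|->11.5, |4|->5, |3|->2
Step 3: Attach original signs; sum ranks with positive sign and with negative sign.
W+ = 2 + 2 + 11.5 + 5 + 8 + 5 = 33.5
W- = 8 + 10 + 8 + 5 + 11.5 + 2 = 44.5
(Check: W+ + W- = 78 should equal n(n+1)/2 = 78.)
Step 4: Test statistic W = min(W+, W-) = 33.5.
Step 5: Ties in |d|, so use the tie-corrected normal approximation.
        E[W] = n(n+1)/4 = 12*13/4 = 39.
        Tie groups: |d|=3 (t=3), |d|=4 (t=3), |d|=6 (t=3), |d|=8 (t=2); sum(t^3 - t) = 78.
        Var[W] = n(n+1)(2n+1)/24 - sum(t^3-t)/48 = 3900/24 - 78/48 = 160.875.
        z = (W - E[W]) / sqrt(Var[W]) = (33.5 - 39) / 12.6837 = -0.4336.
        Two-sided p = 2*Phi(z) = 0.664558.
Step 6: alpha = 0.05. fail to reject H0.

W+ = 33.5, W- = 44.5, W = min = 33.5, p = 0.664558, fail to reject H0.


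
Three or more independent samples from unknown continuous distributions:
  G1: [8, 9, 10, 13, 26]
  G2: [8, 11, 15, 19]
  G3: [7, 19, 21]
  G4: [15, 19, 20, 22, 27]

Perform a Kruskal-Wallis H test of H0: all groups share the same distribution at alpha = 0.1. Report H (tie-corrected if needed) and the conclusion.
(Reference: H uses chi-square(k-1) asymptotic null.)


Step 1: Combine all N = 17 observations and assign midranks.
sorted (value, group, rank): (7,G3,1), (8,G1,2.5), (8,G2,2.5), (9,G1,4), (10,G1,5), (11,G2,6), (13,G1,7), (15,G2,8.5), (15,G4,8.5), (19,G2,11), (19,G3,11), (19,G4,11), (20,G4,13), (21,G3,14), (22,G4,15), (26,G1,16), (27,G4,17)
Step 2: Sum ranks within each group.
R_1 = 34.5 (n_1 = 5)
R_2 = 28 (n_2 = 4)
R_3 = 26 (n_3 = 3)
R_4 = 64.5 (n_4 = 5)
Step 3: H = 12/(N(N+1)) * sum(R_i^2/n_i) - 3(N+1)
     = 12/(17*18) * (34.5^2/5 + 28^2/4 + 26^2/3 + 64.5^2/5) - 3*18
     = 0.039216 * 1491.43 - 54
     = 4.487582.
Step 4: Ties present; correction factor C = 1 - 36/(17^3 - 17) = 0.992647. Corrected H = 4.487582 / 0.992647 = 4.520823.
Step 5: Under H0, H ~ chi^2(3); p-value = 0.210440.
Step 6: alpha = 0.1. fail to reject H0.

H = 4.5208, df = 3, p = 0.210440, fail to reject H0.


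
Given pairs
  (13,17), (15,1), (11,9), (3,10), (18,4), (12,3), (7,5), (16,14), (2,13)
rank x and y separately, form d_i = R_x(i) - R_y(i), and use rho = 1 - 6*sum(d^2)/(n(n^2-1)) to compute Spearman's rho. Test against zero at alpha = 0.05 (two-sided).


Step 1: Rank x and y separately (midranks; no ties here).
rank(x): 13->6, 15->7, 11->4, 3->2, 18->9, 12->5, 7->3, 16->8, 2->1
rank(y): 17->9, 1->1, 9->5, 10->6, 4->3, 3->2, 5->4, 14->8, 13->7
Step 2: d_i = R_x(i) - R_y(i); compute d_i^2.
  (6-9)^2=9, (7-1)^2=36, (4-5)^2=1, (2-6)^2=16, (9-3)^2=36, (5-2)^2=9, (3-4)^2=1, (8-8)^2=0, (1-7)^2=36
sum(d^2) = 144.
Step 3: rho = 1 - 6*144 / (9*(9^2 - 1)) = 1 - 864/720 = -0.200000.
Step 4: Under H0, t = rho * sqrt((n-2)/(1-rho^2)) = -0.5401 ~ t(7).
Step 5: Two-sided p-value from the t-distribution with 7 df = 0.605901.
Step 6: alpha = 0.05. fail to reject H0.

rho = -0.2000, p = 0.605901, fail to reject H0 at alpha = 0.05.


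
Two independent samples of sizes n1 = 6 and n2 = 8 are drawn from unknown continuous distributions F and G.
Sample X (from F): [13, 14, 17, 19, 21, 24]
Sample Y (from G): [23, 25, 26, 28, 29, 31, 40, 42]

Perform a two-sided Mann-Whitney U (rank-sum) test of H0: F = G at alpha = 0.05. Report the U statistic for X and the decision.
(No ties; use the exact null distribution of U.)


Step 1: Combine and sort all 14 observations; assign midranks.
sorted (value, group): (13,X), (14,X), (17,X), (19,X), (21,X), (23,Y), (24,X), (25,Y), (26,Y), (28,Y), (29,Y), (31,Y), (40,Y), (42,Y)
ranks: 13->1, 14->2, 17->3, 19->4, 21->5, 23->6, 24->7, 25->8, 26->9, 28->10, 29->11, 31->12, 40->13, 42->14
Step 2: Rank sum for X: R1 = 1 + 2 + 3 + 4 + 5 + 7 = 22.
Step 3: U_X = R1 - n1(n1+1)/2 = 22 - 6*7/2 = 22 - 21 = 1.
       U_Y = n1*n2 - U_X = 48 - 1 = 47.
Step 4: No ties, so the exact null distribution of U (based on enumerating the C(14,6) = 3003 equally likely rank assignments) gives the two-sided p-value.
Step 5: p-value = 0.001332; compare to alpha = 0.05. reject H0.

U_X = 1, p = 0.001332, reject H0 at alpha = 0.05.


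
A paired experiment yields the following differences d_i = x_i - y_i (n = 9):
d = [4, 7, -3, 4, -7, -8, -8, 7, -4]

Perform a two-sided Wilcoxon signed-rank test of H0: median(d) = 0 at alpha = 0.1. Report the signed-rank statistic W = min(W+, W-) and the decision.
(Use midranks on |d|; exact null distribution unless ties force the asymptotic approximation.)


Step 1: Drop any zero differences (none here) and take |d_i|.
|d| = [4, 7, 3, 4, 7, 8, 8, 7, 4]
Step 2: Midrank |d_i| (ties get averaged ranks).
ranks: |4|->3, |7|->6, |3|->1, |4|->3, |7|->6, |8|->8.5, |8|->8.5, |7|->6, |4|->3
Step 3: Attach original signs; sum ranks with positive sign and with negative sign.
W+ = 3 + 6 + 3 + 6 = 18
W- = 1 + 6 + 8.5 + 8.5 + 3 = 27
(Check: W+ + W- = 45 should equal n(n+1)/2 = 45.)
Step 4: Test statistic W = min(W+, W-) = 18.
Step 5: Ties in |d|, so use the tie-corrected normal approximation.
        E[W] = n(n+1)/4 = 9*10/4 = 22.5.
        Tie groups: |d|=4 (t=3), |d|=7 (t=3), |d|=8 (t=2); sum(t^3 - t) = 54.
        Var[W] = n(n+1)(2n+1)/24 - sum(t^3-t)/48 = 1710/24 - 54/48 = 70.125.
        z = (W - E[W]) / sqrt(Var[W]) = (18 - 22.5) / 8.3741 = -0.5374.
        Two-sided p = 2*Phi(z) = 0.591010.
Step 6: alpha = 0.1. fail to reject H0.

W+ = 18, W- = 27, W = min = 18, p = 0.591010, fail to reject H0.


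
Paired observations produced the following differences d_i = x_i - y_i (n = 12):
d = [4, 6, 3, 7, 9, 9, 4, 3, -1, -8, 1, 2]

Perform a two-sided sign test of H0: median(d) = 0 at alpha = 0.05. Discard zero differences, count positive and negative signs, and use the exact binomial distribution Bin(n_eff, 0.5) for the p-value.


Step 1: Discard zero differences. Original n = 12; n_eff = number of nonzero differences = 12.
Nonzero differences (with sign): +4, +6, +3, +7, +9, +9, +4, +3, -1, -8, +1, +2
Step 2: Count signs: positive = 10, negative = 2.
Step 3: Under H0: P(positive) = 0.5, so the number of positives S ~ Bin(12, 0.5).
Step 4: Two-sided exact p-value = sum of Bin(12,0.5) probabilities at or below the observed probability = 0.038574.
Step 5: alpha = 0.05. reject H0.

n_eff = 12, pos = 10, neg = 2, p = 0.038574, reject H0.


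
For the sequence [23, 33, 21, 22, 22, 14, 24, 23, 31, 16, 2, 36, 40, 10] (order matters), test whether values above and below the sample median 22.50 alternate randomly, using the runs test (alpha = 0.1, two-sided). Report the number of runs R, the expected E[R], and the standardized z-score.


Step 1: Compute median = 22.50; label A = above, B = below.
Labels in order: AABBBBAAABBAAB  (n_A = 7, n_B = 7)
Step 2: Count runs R = 6.
Step 3: Under H0 (random ordering), E[R] = 2*n_A*n_B/(n_A+n_B) + 1 = 2*7*7/14 + 1 = 8.0000.
        Var[R] = 2*n_A*n_B*(2*n_A*n_B - n_A - n_B) / ((n_A+n_B)^2 * (n_A+n_B-1)) = 8232/2548 = 3.2308.
        SD[R] = 1.7974.
Step 4: Continuity-corrected z = (R + 0.5 - E[R]) / SD[R] = (6 + 0.5 - 8.0000) / 1.7974 = -0.8345.
Step 5: Two-sided p-value via normal approximation = 2*(1 - Phi(|z|)) = 0.403986.
Step 6: alpha = 0.1. fail to reject H0.

R = 6, z = -0.8345, p = 0.403986, fail to reject H0.


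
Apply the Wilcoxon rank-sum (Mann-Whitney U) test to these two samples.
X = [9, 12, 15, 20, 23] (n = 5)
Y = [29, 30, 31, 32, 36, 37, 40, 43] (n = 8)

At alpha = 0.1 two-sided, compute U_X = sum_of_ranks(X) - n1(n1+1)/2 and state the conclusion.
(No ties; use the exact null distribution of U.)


Step 1: Combine and sort all 13 observations; assign midranks.
sorted (value, group): (9,X), (12,X), (15,X), (20,X), (23,X), (29,Y), (30,Y), (31,Y), (32,Y), (36,Y), (37,Y), (40,Y), (43,Y)
ranks: 9->1, 12->2, 15->3, 20->4, 23->5, 29->6, 30->7, 31->8, 32->9, 36->10, 37->11, 40->12, 43->13
Step 2: Rank sum for X: R1 = 1 + 2 + 3 + 4 + 5 = 15.
Step 3: U_X = R1 - n1(n1+1)/2 = 15 - 5*6/2 = 15 - 15 = 0.
       U_Y = n1*n2 - U_X = 40 - 0 = 40.
Step 4: No ties, so the exact null distribution of U (based on enumerating the C(13,5) = 1287 equally likely rank assignments) gives the two-sided p-value.
Step 5: p-value = 0.001554; compare to alpha = 0.1. reject H0.

U_X = 0, p = 0.001554, reject H0 at alpha = 0.1.
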